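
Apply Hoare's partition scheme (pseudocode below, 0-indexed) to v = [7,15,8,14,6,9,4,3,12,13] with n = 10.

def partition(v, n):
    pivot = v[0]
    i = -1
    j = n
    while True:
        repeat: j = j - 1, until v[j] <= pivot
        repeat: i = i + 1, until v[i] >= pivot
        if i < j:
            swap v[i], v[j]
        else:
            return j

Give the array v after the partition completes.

pivot=7
j stops at 7 (3), i stops at 0 (7); swap ⇒ [3,15,8,14,6,9,4,7,12,13]
j stops at 6 (4), i stops at 1 (15); swap ⇒ [3,4,8,14,6,9,15,7,12,13]
j stops at 4 (6), i stops at 2 (8); swap ⇒ [3,4,6,14,8,9,15,7,12,13]
j stops at 2, i stops at 3; i≥j ⇒ return 2. v=[3,4,6,14,8,9,15,7,12,13]

[3,4,6,14,8,9,15,7,12,13]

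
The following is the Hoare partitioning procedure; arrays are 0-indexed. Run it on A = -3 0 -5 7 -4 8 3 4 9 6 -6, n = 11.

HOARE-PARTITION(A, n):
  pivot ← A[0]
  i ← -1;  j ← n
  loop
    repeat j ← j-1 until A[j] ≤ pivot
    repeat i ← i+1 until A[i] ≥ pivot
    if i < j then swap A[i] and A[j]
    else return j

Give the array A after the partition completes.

pivot = A[0] = -3; i = -1, j = 11
j→10 (A[10]=-6≤-3), i→0 (A[0]=-3≥-3); i<j, swap → -6 0 -5 7 -4 8 3 4 9 6 -3
j→4 (A[4]=-4≤-3), i→1 (A[1]=0≥-3); i<j, swap → -6 -4 -5 7 0 8 3 4 9 6 -3
j→2, i→3; i≥j, return j=2. A = -6 -4 -5 7 0 8 3 4 9 6 -3

-6 -4 -5 7 0 8 3 4 9 6 -3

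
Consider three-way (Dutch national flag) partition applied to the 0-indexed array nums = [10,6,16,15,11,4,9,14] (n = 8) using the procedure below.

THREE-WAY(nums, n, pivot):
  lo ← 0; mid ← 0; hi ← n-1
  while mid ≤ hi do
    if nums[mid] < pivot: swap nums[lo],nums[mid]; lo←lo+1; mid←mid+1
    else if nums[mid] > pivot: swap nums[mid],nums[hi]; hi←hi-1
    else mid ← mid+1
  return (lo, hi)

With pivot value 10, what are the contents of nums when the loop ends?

lo=0 mid=0 hi=7
10=10: mid=1
6<10: swap(0,1), lo=1 mid=2 ⇒ [6,10,16,15,11,4,9,14]
16>10: swap(2,7), hi=6 ⇒ [6,10,14,15,11,4,9,16]
14>10: swap(2,6), hi=5 ⇒ [6,10,9,15,11,4,14,16]
9<10: swap(1,2), lo=2 mid=3 ⇒ [6,9,10,15,11,4,14,16]
15>10: swap(3,5), hi=4 ⇒ [6,9,10,4,11,15,14,16]
4<10: swap(2,3), lo=3 mid=4 ⇒ [6,9,4,10,11,15,14,16]
11>10: swap(4,4), hi=3 ⇒ [6,9,4,10,11,15,14,16]
done. lo=3 hi=3; nums=[6,9,4,10,11,15,14,16]

[6,9,4,10,11,15,14,16]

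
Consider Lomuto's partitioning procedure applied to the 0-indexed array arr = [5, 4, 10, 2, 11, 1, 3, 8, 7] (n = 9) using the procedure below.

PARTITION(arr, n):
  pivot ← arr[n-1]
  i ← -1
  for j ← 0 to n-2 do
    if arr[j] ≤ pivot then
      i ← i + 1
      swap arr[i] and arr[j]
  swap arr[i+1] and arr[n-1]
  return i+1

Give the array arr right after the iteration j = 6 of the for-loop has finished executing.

pivot=7, i=-1
j=0: 5≤7, i=0, swap(0,0) ⇒ [5, 4, 10, 2, 11, 1, 3, 8, 7]
j=1: 4≤7, i=1, swap(1,1) ⇒ [5, 4, 10, 2, 11, 1, 3, 8, 7]
j=2: 10>7, skip
j=3: 2≤7, i=2, swap(2,3) ⇒ [5, 4, 2, 10, 11, 1, 3, 8, 7]
j=4: 11>7, skip
j=5: 1≤7, i=3, swap(3,5) ⇒ [5, 4, 2, 1, 11, 10, 3, 8, 7]
j=6: 3≤7, i=4, swap(4,6) ⇒ [5, 4, 2, 1, 3, 10, 11, 8, 7]
(after j=6) arr = [5, 4, 2, 1, 3, 10, 11, 8, 7]

[5, 4, 2, 1, 3, 10, 11, 8, 7]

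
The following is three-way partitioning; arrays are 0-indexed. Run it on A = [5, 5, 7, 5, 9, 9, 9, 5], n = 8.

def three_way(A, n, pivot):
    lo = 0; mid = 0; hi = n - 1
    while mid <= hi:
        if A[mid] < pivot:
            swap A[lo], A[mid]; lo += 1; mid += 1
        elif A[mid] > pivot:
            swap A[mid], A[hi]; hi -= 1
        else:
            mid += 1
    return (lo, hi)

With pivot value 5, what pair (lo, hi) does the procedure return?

pivot = 5; lo=0, mid=0, hi=7
A[mid]=5=5: mid=1
A[mid]=5=5: mid=2
A[mid]=7>5: swap A[2],A[7]; hi=6 → [5, 5, 5, 5, 9, 9, 9, 7]
A[mid]=5=5: mid=3
A[mid]=5=5: mid=4
A[mid]=9>5: swap A[4],A[6]; hi=5 → [5, 5, 5, 5, 9, 9, 9, 7]
A[mid]=9>5: swap A[4],A[5]; hi=4 → [5, 5, 5, 5, 9, 9, 9, 7]
A[mid]=9>5: swap A[4],A[4]; hi=3 → [5, 5, 5, 5, 9, 9, 9, 7]
end: lo=0, hi=3; A = [5, 5, 5, 5, 9, 9, 9, 7]

(0, 3)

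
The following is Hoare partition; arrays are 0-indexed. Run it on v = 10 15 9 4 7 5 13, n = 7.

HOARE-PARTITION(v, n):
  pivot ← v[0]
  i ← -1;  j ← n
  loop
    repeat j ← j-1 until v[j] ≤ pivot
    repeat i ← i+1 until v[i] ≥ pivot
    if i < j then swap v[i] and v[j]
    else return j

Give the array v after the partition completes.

pivot = v[0] = 10; i = -1, j = 7
j→5 (v[5]=5≤10), i→0 (v[0]=10≥10); i<j, swap → 5 15 9 4 7 10 13
j→4 (v[4]=7≤10), i→1 (v[1]=15≥10); i<j, swap → 5 7 9 4 15 10 13
j→3, i→4; i≥j, return j=3. v = 5 7 9 4 15 10 13

5 7 9 4 15 10 13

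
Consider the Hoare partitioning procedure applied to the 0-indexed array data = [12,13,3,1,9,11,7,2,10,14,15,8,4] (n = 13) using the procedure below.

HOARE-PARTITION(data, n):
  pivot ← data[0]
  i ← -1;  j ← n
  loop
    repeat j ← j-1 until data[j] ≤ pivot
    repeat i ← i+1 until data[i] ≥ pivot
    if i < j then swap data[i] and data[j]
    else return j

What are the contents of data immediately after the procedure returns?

[4,8,3,1,9,11,7,2,10,14,15,13,12]

pivot = data[0] = 12; i = -1, j = 13
j→12 (data[12]=4≤12), i→0 (data[0]=12≥12); i<j, swap → [4,13,3,1,9,11,7,2,10,14,15,8,12]
j→11 (data[11]=8≤12), i→1 (data[1]=13≥12); i<j, swap → [4,8,3,1,9,11,7,2,10,14,15,13,12]
j→8, i→9; i≥j, return j=8. data = [4,8,3,1,9,11,7,2,10,14,15,13,12]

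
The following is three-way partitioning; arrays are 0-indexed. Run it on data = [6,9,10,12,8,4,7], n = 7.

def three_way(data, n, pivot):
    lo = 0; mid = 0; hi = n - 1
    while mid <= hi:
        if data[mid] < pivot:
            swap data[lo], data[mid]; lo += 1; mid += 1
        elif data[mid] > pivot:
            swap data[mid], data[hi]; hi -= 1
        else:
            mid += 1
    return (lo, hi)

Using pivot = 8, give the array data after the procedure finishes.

[6,7,4,8,12,10,9]

pivot = 8; lo=0, mid=0, hi=6
data[mid]=6<8: swap data[0],data[0]; lo=1,mid=1 → [6,9,10,12,8,4,7]
data[mid]=9>8: swap data[1],data[6]; hi=5 → [6,7,10,12,8,4,9]
data[mid]=7<8: swap data[1],data[1]; lo=2,mid=2 → [6,7,10,12,8,4,9]
data[mid]=10>8: swap data[2],data[5]; hi=4 → [6,7,4,12,8,10,9]
data[mid]=4<8: swap data[2],data[2]; lo=3,mid=3 → [6,7,4,12,8,10,9]
data[mid]=12>8: swap data[3],data[4]; hi=3 → [6,7,4,8,12,10,9]
data[mid]=8=8: mid=4
end: lo=3, hi=3; data = [6,7,4,8,12,10,9]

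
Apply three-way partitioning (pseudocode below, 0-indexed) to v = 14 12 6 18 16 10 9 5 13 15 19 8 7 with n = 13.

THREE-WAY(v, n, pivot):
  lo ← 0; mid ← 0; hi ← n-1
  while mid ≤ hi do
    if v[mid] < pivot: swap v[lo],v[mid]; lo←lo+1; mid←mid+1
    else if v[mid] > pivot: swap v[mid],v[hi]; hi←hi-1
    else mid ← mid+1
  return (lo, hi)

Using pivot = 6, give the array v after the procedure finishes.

lo=0 mid=0 hi=12
14>6: swap(0,12), hi=11 ⇒ 7 12 6 18 16 10 9 5 13 15 19 8 14
7>6: swap(0,11), hi=10 ⇒ 8 12 6 18 16 10 9 5 13 15 19 7 14
8>6: swap(0,10), hi=9 ⇒ 19 12 6 18 16 10 9 5 13 15 8 7 14
19>6: swap(0,9), hi=8 ⇒ 15 12 6 18 16 10 9 5 13 19 8 7 14
15>6: swap(0,8), hi=7 ⇒ 13 12 6 18 16 10 9 5 15 19 8 7 14
13>6: swap(0,7), hi=6 ⇒ 5 12 6 18 16 10 9 13 15 19 8 7 14
5<6: swap(0,0), lo=1 mid=1 ⇒ 5 12 6 18 16 10 9 13 15 19 8 7 14
12>6: swap(1,6), hi=5 ⇒ 5 9 6 18 16 10 12 13 15 19 8 7 14
9>6: swap(1,5), hi=4 ⇒ 5 10 6 18 16 9 12 13 15 19 8 7 14
10>6: swap(1,4), hi=3 ⇒ 5 16 6 18 10 9 12 13 15 19 8 7 14
16>6: swap(1,3), hi=2 ⇒ 5 18 6 16 10 9 12 13 15 19 8 7 14
18>6: swap(1,2), hi=1 ⇒ 5 6 18 16 10 9 12 13 15 19 8 7 14
6=6: mid=2
done. lo=1 hi=1; v=5 6 18 16 10 9 12 13 15 19 8 7 14

5 6 18 16 10 9 12 13 15 19 8 7 14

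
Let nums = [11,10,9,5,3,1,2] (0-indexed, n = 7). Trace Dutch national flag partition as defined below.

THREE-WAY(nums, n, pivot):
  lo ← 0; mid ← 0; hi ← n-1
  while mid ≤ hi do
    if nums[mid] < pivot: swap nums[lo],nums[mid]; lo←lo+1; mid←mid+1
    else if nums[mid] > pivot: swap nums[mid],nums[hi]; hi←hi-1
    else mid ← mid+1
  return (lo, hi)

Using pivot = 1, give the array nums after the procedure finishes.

[1,9,5,3,10,2,11]

pivot = 1; lo=0, mid=0, hi=6
nums[mid]=11>1: swap nums[0],nums[6]; hi=5 → [2,10,9,5,3,1,11]
nums[mid]=2>1: swap nums[0],nums[5]; hi=4 → [1,10,9,5,3,2,11]
nums[mid]=1=1: mid=1
nums[mid]=10>1: swap nums[1],nums[4]; hi=3 → [1,3,9,5,10,2,11]
nums[mid]=3>1: swap nums[1],nums[3]; hi=2 → [1,5,9,3,10,2,11]
nums[mid]=5>1: swap nums[1],nums[2]; hi=1 → [1,9,5,3,10,2,11]
nums[mid]=9>1: swap nums[1],nums[1]; hi=0 → [1,9,5,3,10,2,11]
end: lo=0, hi=0; nums = [1,9,5,3,10,2,11]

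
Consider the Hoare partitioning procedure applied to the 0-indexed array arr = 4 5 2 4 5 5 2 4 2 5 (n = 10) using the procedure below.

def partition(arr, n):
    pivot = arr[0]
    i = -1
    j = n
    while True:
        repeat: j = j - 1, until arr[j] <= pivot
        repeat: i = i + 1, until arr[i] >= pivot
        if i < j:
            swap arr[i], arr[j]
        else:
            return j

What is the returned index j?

pivot = arr[0] = 4; i = -1, j = 10
j→8 (arr[8]=2≤4), i→0 (arr[0]=4≥4); i<j, swap → 2 5 2 4 5 5 2 4 4 5
j→7 (arr[7]=4≤4), i→1 (arr[1]=5≥4); i<j, swap → 2 4 2 4 5 5 2 5 4 5
j→6 (arr[6]=2≤4), i→3 (arr[3]=4≥4); i<j, swap → 2 4 2 2 5 5 4 5 4 5
j→3, i→4; i≥j, return j=3. arr = 2 4 2 2 5 5 4 5 4 5

3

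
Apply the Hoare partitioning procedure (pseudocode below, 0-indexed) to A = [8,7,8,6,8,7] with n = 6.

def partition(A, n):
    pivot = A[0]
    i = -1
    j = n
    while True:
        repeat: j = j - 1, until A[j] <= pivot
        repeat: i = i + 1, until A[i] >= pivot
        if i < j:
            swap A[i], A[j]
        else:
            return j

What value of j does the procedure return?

pivot = A[0] = 8; i = -1, j = 6
j→5 (A[5]=7≤8), i→0 (A[0]=8≥8); i<j, swap → [7,7,8,6,8,8]
j→4 (A[4]=8≤8), i→2 (A[2]=8≥8); i<j, swap → [7,7,8,6,8,8]
j→3, i→4; i≥j, return j=3. A = [7,7,8,6,8,8]

3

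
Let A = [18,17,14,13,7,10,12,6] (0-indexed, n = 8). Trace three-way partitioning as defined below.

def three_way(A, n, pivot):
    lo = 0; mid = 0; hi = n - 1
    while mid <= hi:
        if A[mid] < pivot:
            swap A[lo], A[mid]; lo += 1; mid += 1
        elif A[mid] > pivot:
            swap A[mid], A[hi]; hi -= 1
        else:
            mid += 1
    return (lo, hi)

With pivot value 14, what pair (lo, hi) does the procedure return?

(5, 5)

pivot = 14; lo=0, mid=0, hi=7
A[mid]=18>14: swap A[0],A[7]; hi=6 → [6,17,14,13,7,10,12,18]
A[mid]=6<14: swap A[0],A[0]; lo=1,mid=1 → [6,17,14,13,7,10,12,18]
A[mid]=17>14: swap A[1],A[6]; hi=5 → [6,12,14,13,7,10,17,18]
A[mid]=12<14: swap A[1],A[1]; lo=2,mid=2 → [6,12,14,13,7,10,17,18]
A[mid]=14=14: mid=3
A[mid]=13<14: swap A[2],A[3]; lo=3,mid=4 → [6,12,13,14,7,10,17,18]
A[mid]=7<14: swap A[3],A[4]; lo=4,mid=5 → [6,12,13,7,14,10,17,18]
A[mid]=10<14: swap A[4],A[5]; lo=5,mid=6 → [6,12,13,7,10,14,17,18]
end: lo=5, hi=5; A = [6,12,13,7,10,14,17,18]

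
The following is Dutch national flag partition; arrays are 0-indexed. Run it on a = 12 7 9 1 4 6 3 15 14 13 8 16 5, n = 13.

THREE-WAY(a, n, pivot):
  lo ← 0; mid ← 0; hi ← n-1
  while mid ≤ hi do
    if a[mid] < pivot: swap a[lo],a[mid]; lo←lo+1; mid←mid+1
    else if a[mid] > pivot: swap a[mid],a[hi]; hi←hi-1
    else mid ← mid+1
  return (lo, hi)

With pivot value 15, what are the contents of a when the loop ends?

lo=0 mid=0 hi=12
12<15: swap(0,0), lo=1 mid=1 ⇒ 12 7 9 1 4 6 3 15 14 13 8 16 5
7<15: swap(1,1), lo=2 mid=2 ⇒ 12 7 9 1 4 6 3 15 14 13 8 16 5
9<15: swap(2,2), lo=3 mid=3 ⇒ 12 7 9 1 4 6 3 15 14 13 8 16 5
1<15: swap(3,3), lo=4 mid=4 ⇒ 12 7 9 1 4 6 3 15 14 13 8 16 5
4<15: swap(4,4), lo=5 mid=5 ⇒ 12 7 9 1 4 6 3 15 14 13 8 16 5
6<15: swap(5,5), lo=6 mid=6 ⇒ 12 7 9 1 4 6 3 15 14 13 8 16 5
3<15: swap(6,6), lo=7 mid=7 ⇒ 12 7 9 1 4 6 3 15 14 13 8 16 5
15=15: mid=8
14<15: swap(7,8), lo=8 mid=9 ⇒ 12 7 9 1 4 6 3 14 15 13 8 16 5
13<15: swap(8,9), lo=9 mid=10 ⇒ 12 7 9 1 4 6 3 14 13 15 8 16 5
8<15: swap(9,10), lo=10 mid=11 ⇒ 12 7 9 1 4 6 3 14 13 8 15 16 5
16>15: swap(11,12), hi=11 ⇒ 12 7 9 1 4 6 3 14 13 8 15 5 16
5<15: swap(10,11), lo=11 mid=12 ⇒ 12 7 9 1 4 6 3 14 13 8 5 15 16
done. lo=11 hi=11; a=12 7 9 1 4 6 3 14 13 8 5 15 16

12 7 9 1 4 6 3 14 13 8 5 15 16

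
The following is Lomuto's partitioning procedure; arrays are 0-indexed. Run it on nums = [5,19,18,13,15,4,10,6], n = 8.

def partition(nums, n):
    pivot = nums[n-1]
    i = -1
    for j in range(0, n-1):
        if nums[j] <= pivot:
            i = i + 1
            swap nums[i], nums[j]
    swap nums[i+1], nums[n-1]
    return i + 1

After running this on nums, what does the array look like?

[5,4,6,13,15,19,10,18]

pivot = nums[7] = 6; i = -1
j=0: nums[0]=5 ≤ 6 → i=0, swap nums[0],nums[0] (no change) → [5,19,18,13,15,4,10,6]
j=1: nums[1]=19 > 6 → no swap
j=2: nums[2]=18 > 6 → no swap
j=3: nums[3]=13 > 6 → no swap
j=4: nums[4]=15 > 6 → no swap
j=5: nums[5]=4 ≤ 6 → i=1, swap nums[1],nums[5] → [5,4,18,13,15,19,10,6]
j=6: nums[6]=10 > 6 → no swap
final swap nums[2],nums[7] → [5,4,6,13,15,19,10,18]; return 2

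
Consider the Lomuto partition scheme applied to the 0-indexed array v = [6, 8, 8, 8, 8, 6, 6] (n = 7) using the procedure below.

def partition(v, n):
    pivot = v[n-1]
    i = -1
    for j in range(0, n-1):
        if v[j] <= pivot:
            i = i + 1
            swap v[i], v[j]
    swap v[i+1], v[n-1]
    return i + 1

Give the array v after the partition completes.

[6, 6, 6, 8, 8, 8, 8]

pivot=6, i=-1
j=0: 6≤6, i=0, swap(0,0) ⇒ [6, 8, 8, 8, 8, 6, 6]
j=1: 8>6, skip
j=2: 8>6, skip
j=3: 8>6, skip
j=4: 8>6, skip
j=5: 6≤6, i=1, swap(1,5) ⇒ [6, 6, 8, 8, 8, 8, 6]
swap(2,6) ⇒ [6, 6, 6, 8, 8, 8, 8]; return 2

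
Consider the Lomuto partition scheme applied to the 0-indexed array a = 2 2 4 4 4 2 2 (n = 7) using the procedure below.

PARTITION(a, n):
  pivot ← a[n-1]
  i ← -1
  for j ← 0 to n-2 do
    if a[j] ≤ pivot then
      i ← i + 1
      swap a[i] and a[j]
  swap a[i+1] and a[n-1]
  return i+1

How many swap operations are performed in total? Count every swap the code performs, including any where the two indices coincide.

4

pivot = a[6] = 2; i = -1
j=0: a[0]=2 ≤ 2 → i=0, swap a[0],a[0] (no change) → 2 2 4 4 4 2 2
j=1: a[1]=2 ≤ 2 → i=1, swap a[1],a[1] (no change) → 2 2 4 4 4 2 2
j=2: a[2]=4 > 2 → no swap
j=3: a[3]=4 > 2 → no swap
j=4: a[4]=4 > 2 → no swap
j=5: a[5]=2 ≤ 2 → i=2, swap a[2],a[5] → 2 2 2 4 4 4 2
final swap a[3],a[6] → 2 2 2 2 4 4 4; return 3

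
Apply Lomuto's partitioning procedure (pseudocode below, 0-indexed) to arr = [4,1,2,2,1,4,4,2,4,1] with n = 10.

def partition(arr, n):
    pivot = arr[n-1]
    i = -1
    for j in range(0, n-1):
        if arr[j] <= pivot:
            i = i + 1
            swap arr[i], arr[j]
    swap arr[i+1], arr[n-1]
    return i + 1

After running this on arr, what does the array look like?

pivot = arr[9] = 1; i = -1
j=0: arr[0]=4 > 1 → no swap
j=1: arr[1]=1 ≤ 1 → i=0, swap arr[0],arr[1] → [1,4,2,2,1,4,4,2,4,1]
j=2: arr[2]=2 > 1 → no swap
j=3: arr[3]=2 > 1 → no swap
j=4: arr[4]=1 ≤ 1 → i=1, swap arr[1],arr[4] → [1,1,2,2,4,4,4,2,4,1]
j=5: arr[5]=4 > 1 → no swap
j=6: arr[6]=4 > 1 → no swap
j=7: arr[7]=2 > 1 → no swap
j=8: arr[8]=4 > 1 → no swap
final swap arr[2],arr[9] → [1,1,1,2,4,4,4,2,4,2]; return 2

[1,1,1,2,4,4,4,2,4,2]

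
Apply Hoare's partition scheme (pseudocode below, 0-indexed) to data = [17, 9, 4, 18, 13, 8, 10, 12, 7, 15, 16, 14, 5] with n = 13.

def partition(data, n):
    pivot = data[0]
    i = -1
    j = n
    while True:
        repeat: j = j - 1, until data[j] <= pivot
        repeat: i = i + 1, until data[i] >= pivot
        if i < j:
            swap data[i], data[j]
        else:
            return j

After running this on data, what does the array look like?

[5, 9, 4, 14, 13, 8, 10, 12, 7, 15, 16, 18, 17]

pivot=17
j stops at 12 (5), i stops at 0 (17); swap ⇒ [5, 9, 4, 18, 13, 8, 10, 12, 7, 15, 16, 14, 17]
j stops at 11 (14), i stops at 3 (18); swap ⇒ [5, 9, 4, 14, 13, 8, 10, 12, 7, 15, 16, 18, 17]
j stops at 10, i stops at 11; i≥j ⇒ return 10. data=[5, 9, 4, 14, 13, 8, 10, 12, 7, 15, 16, 18, 17]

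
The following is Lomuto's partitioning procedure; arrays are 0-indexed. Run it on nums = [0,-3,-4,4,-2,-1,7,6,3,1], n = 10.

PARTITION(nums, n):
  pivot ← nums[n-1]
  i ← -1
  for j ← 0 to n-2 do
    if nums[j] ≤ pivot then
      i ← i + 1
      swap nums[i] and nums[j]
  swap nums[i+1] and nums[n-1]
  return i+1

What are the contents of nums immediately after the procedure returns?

pivot=1, i=-1
j=0: 0≤1, i=0, swap(0,0) ⇒ [0,-3,-4,4,-2,-1,7,6,3,1]
j=1: -3≤1, i=1, swap(1,1) ⇒ [0,-3,-4,4,-2,-1,7,6,3,1]
j=2: -4≤1, i=2, swap(2,2) ⇒ [0,-3,-4,4,-2,-1,7,6,3,1]
j=3: 4>1, skip
j=4: -2≤1, i=3, swap(3,4) ⇒ [0,-3,-4,-2,4,-1,7,6,3,1]
j=5: -1≤1, i=4, swap(4,5) ⇒ [0,-3,-4,-2,-1,4,7,6,3,1]
j=6: 7>1, skip
j=7: 6>1, skip
j=8: 3>1, skip
swap(5,9) ⇒ [0,-3,-4,-2,-1,1,7,6,3,4]; return 5

[0,-3,-4,-2,-1,1,7,6,3,4]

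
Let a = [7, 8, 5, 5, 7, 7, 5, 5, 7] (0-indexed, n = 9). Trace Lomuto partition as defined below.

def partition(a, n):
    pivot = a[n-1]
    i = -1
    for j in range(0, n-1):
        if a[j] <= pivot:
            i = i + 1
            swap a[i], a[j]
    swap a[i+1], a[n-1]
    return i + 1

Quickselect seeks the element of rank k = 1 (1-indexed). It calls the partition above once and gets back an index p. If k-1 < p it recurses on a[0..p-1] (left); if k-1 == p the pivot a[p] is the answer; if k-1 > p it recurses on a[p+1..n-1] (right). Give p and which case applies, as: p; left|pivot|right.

pivot=7, i=-1
j=0: 7≤7, i=0, swap(0,0) ⇒ [7, 8, 5, 5, 7, 7, 5, 5, 7]
j=1: 8>7, skip
j=2: 5≤7, i=1, swap(1,2) ⇒ [7, 5, 8, 5, 7, 7, 5, 5, 7]
j=3: 5≤7, i=2, swap(2,3) ⇒ [7, 5, 5, 8, 7, 7, 5, 5, 7]
j=4: 7≤7, i=3, swap(3,4) ⇒ [7, 5, 5, 7, 8, 7, 5, 5, 7]
j=5: 7≤7, i=4, swap(4,5) ⇒ [7, 5, 5, 7, 7, 8, 5, 5, 7]
j=6: 5≤7, i=5, swap(5,6) ⇒ [7, 5, 5, 7, 7, 5, 8, 5, 7]
j=7: 5≤7, i=6, swap(6,7) ⇒ [7, 5, 5, 7, 7, 5, 5, 8, 7]
swap(7,8) ⇒ [7, 5, 5, 7, 7, 5, 5, 7, 8]; return 7
p = 7; k-1 = 0 < 7 ⇒ left

7; left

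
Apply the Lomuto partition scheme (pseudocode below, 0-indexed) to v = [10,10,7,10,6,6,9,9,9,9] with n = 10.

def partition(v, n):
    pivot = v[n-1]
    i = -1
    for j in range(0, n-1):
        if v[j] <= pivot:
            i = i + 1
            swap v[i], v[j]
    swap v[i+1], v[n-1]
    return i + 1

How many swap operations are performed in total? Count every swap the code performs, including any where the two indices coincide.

7

pivot = v[9] = 9; i = -1
j=0: v[0]=10 > 9 → no swap
j=1: v[1]=10 > 9 → no swap
j=2: v[2]=7 ≤ 9 → i=0, swap v[0],v[2] → [7,10,10,10,6,6,9,9,9,9]
j=3: v[3]=10 > 9 → no swap
j=4: v[4]=6 ≤ 9 → i=1, swap v[1],v[4] → [7,6,10,10,10,6,9,9,9,9]
j=5: v[5]=6 ≤ 9 → i=2, swap v[2],v[5] → [7,6,6,10,10,10,9,9,9,9]
j=6: v[6]=9 ≤ 9 → i=3, swap v[3],v[6] → [7,6,6,9,10,10,10,9,9,9]
j=7: v[7]=9 ≤ 9 → i=4, swap v[4],v[7] → [7,6,6,9,9,10,10,10,9,9]
j=8: v[8]=9 ≤ 9 → i=5, swap v[5],v[8] → [7,6,6,9,9,9,10,10,10,9]
final swap v[6],v[9] → [7,6,6,9,9,9,9,10,10,10]; return 6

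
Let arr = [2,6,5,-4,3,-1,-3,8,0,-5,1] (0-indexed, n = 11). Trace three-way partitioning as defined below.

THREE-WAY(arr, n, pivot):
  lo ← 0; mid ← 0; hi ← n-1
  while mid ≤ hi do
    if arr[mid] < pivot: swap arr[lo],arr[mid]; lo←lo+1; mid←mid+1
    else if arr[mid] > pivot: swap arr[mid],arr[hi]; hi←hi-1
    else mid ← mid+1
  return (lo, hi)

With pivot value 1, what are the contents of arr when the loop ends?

lo=0 mid=0 hi=10
2>1: swap(0,10), hi=9 ⇒ [1,6,5,-4,3,-1,-3,8,0,-5,2]
1=1: mid=1
6>1: swap(1,9), hi=8 ⇒ [1,-5,5,-4,3,-1,-3,8,0,6,2]
-5<1: swap(0,1), lo=1 mid=2 ⇒ [-5,1,5,-4,3,-1,-3,8,0,6,2]
5>1: swap(2,8), hi=7 ⇒ [-5,1,0,-4,3,-1,-3,8,5,6,2]
0<1: swap(1,2), lo=2 mid=3 ⇒ [-5,0,1,-4,3,-1,-3,8,5,6,2]
-4<1: swap(2,3), lo=3 mid=4 ⇒ [-5,0,-4,1,3,-1,-3,8,5,6,2]
3>1: swap(4,7), hi=6 ⇒ [-5,0,-4,1,8,-1,-3,3,5,6,2]
8>1: swap(4,6), hi=5 ⇒ [-5,0,-4,1,-3,-1,8,3,5,6,2]
-3<1: swap(3,4), lo=4 mid=5 ⇒ [-5,0,-4,-3,1,-1,8,3,5,6,2]
-1<1: swap(4,5), lo=5 mid=6 ⇒ [-5,0,-4,-3,-1,1,8,3,5,6,2]
done. lo=5 hi=5; arr=[-5,0,-4,-3,-1,1,8,3,5,6,2]

[-5,0,-4,-3,-1,1,8,3,5,6,2]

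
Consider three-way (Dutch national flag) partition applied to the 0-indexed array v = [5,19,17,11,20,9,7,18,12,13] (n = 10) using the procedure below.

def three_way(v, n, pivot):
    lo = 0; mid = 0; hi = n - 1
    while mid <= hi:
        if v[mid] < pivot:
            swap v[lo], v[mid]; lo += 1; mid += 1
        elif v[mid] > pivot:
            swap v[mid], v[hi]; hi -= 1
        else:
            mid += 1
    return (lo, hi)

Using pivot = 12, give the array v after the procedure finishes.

[5,7,11,9,12,20,18,17,13,19]

pivot = 12; lo=0, mid=0, hi=9
v[mid]=5<12: swap v[0],v[0]; lo=1,mid=1 → [5,19,17,11,20,9,7,18,12,13]
v[mid]=19>12: swap v[1],v[9]; hi=8 → [5,13,17,11,20,9,7,18,12,19]
v[mid]=13>12: swap v[1],v[8]; hi=7 → [5,12,17,11,20,9,7,18,13,19]
v[mid]=12=12: mid=2
v[mid]=17>12: swap v[2],v[7]; hi=6 → [5,12,18,11,20,9,7,17,13,19]
v[mid]=18>12: swap v[2],v[6]; hi=5 → [5,12,7,11,20,9,18,17,13,19]
v[mid]=7<12: swap v[1],v[2]; lo=2,mid=3 → [5,7,12,11,20,9,18,17,13,19]
v[mid]=11<12: swap v[2],v[3]; lo=3,mid=4 → [5,7,11,12,20,9,18,17,13,19]
v[mid]=20>12: swap v[4],v[5]; hi=4 → [5,7,11,12,9,20,18,17,13,19]
v[mid]=9<12: swap v[3],v[4]; lo=4,mid=5 → [5,7,11,9,12,20,18,17,13,19]
end: lo=4, hi=4; v = [5,7,11,9,12,20,18,17,13,19]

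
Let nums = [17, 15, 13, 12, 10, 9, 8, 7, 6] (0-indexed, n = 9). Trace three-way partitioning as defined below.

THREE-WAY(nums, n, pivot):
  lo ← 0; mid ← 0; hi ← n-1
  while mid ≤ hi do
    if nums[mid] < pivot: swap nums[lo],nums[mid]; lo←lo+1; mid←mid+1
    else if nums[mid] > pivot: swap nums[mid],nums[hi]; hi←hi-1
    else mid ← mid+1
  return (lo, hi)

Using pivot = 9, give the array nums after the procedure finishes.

[6, 7, 8, 9, 10, 12, 13, 15, 17]

lo=0 mid=0 hi=8
17>9: swap(0,8), hi=7 ⇒ [6, 15, 13, 12, 10, 9, 8, 7, 17]
6<9: swap(0,0), lo=1 mid=1 ⇒ [6, 15, 13, 12, 10, 9, 8, 7, 17]
15>9: swap(1,7), hi=6 ⇒ [6, 7, 13, 12, 10, 9, 8, 15, 17]
7<9: swap(1,1), lo=2 mid=2 ⇒ [6, 7, 13, 12, 10, 9, 8, 15, 17]
13>9: swap(2,6), hi=5 ⇒ [6, 7, 8, 12, 10, 9, 13, 15, 17]
8<9: swap(2,2), lo=3 mid=3 ⇒ [6, 7, 8, 12, 10, 9, 13, 15, 17]
12>9: swap(3,5), hi=4 ⇒ [6, 7, 8, 9, 10, 12, 13, 15, 17]
9=9: mid=4
10>9: swap(4,4), hi=3 ⇒ [6, 7, 8, 9, 10, 12, 13, 15, 17]
done. lo=3 hi=3; nums=[6, 7, 8, 9, 10, 12, 13, 15, 17]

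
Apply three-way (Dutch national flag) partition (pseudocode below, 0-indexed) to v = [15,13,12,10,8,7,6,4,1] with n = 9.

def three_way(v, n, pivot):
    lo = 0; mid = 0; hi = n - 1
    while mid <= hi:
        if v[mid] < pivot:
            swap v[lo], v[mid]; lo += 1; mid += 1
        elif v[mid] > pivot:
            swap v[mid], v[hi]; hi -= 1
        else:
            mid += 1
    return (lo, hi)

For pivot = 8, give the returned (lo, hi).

pivot = 8; lo=0, mid=0, hi=8
v[mid]=15>8: swap v[0],v[8]; hi=7 → [1,13,12,10,8,7,6,4,15]
v[mid]=1<8: swap v[0],v[0]; lo=1,mid=1 → [1,13,12,10,8,7,6,4,15]
v[mid]=13>8: swap v[1],v[7]; hi=6 → [1,4,12,10,8,7,6,13,15]
v[mid]=4<8: swap v[1],v[1]; lo=2,mid=2 → [1,4,12,10,8,7,6,13,15]
v[mid]=12>8: swap v[2],v[6]; hi=5 → [1,4,6,10,8,7,12,13,15]
v[mid]=6<8: swap v[2],v[2]; lo=3,mid=3 → [1,4,6,10,8,7,12,13,15]
v[mid]=10>8: swap v[3],v[5]; hi=4 → [1,4,6,7,8,10,12,13,15]
v[mid]=7<8: swap v[3],v[3]; lo=4,mid=4 → [1,4,6,7,8,10,12,13,15]
v[mid]=8=8: mid=5
end: lo=4, hi=4; v = [1,4,6,7,8,10,12,13,15]

(4, 4)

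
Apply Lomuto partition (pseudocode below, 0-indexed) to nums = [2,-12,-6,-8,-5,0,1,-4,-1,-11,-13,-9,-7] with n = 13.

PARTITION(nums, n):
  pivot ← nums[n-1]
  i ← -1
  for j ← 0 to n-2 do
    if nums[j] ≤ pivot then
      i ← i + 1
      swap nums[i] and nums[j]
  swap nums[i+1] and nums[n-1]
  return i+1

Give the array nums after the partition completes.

[-12,-8,-11,-13,-9,-7,1,-4,-1,-6,2,-5,0]

pivot = nums[12] = -7; i = -1
j=0: nums[0]=2 > -7 → no swap
j=1: nums[1]=-12 ≤ -7 → i=0, swap nums[0],nums[1] → [-12,2,-6,-8,-5,0,1,-4,-1,-11,-13,-9,-7]
j=2: nums[2]=-6 > -7 → no swap
j=3: nums[3]=-8 ≤ -7 → i=1, swap nums[1],nums[3] → [-12,-8,-6,2,-5,0,1,-4,-1,-11,-13,-9,-7]
j=4: nums[4]=-5 > -7 → no swap
j=5: nums[5]=0 > -7 → no swap
j=6: nums[6]=1 > -7 → no swap
j=7: nums[7]=-4 > -7 → no swap
j=8: nums[8]=-1 > -7 → no swap
j=9: nums[9]=-11 ≤ -7 → i=2, swap nums[2],nums[9] → [-12,-8,-11,2,-5,0,1,-4,-1,-6,-13,-9,-7]
j=10: nums[10]=-13 ≤ -7 → i=3, swap nums[3],nums[10] → [-12,-8,-11,-13,-5,0,1,-4,-1,-6,2,-9,-7]
j=11: nums[11]=-9 ≤ -7 → i=4, swap nums[4],nums[11] → [-12,-8,-11,-13,-9,0,1,-4,-1,-6,2,-5,-7]
final swap nums[5],nums[12] → [-12,-8,-11,-13,-9,-7,1,-4,-1,-6,2,-5,0]; return 5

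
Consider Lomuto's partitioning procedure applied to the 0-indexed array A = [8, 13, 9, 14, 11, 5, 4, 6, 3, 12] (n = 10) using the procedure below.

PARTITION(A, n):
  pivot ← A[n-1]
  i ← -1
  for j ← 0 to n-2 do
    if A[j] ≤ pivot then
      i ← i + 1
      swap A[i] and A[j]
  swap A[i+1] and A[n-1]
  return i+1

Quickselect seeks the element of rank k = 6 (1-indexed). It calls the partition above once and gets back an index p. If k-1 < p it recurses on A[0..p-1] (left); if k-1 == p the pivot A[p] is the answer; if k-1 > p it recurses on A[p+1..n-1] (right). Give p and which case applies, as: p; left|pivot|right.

7; left

pivot=12, i=-1
j=0: 8≤12, i=0, swap(0,0) ⇒ [8, 13, 9, 14, 11, 5, 4, 6, 3, 12]
j=1: 13>12, skip
j=2: 9≤12, i=1, swap(1,2) ⇒ [8, 9, 13, 14, 11, 5, 4, 6, 3, 12]
j=3: 14>12, skip
j=4: 11≤12, i=2, swap(2,4) ⇒ [8, 9, 11, 14, 13, 5, 4, 6, 3, 12]
j=5: 5≤12, i=3, swap(3,5) ⇒ [8, 9, 11, 5, 13, 14, 4, 6, 3, 12]
j=6: 4≤12, i=4, swap(4,6) ⇒ [8, 9, 11, 5, 4, 14, 13, 6, 3, 12]
j=7: 6≤12, i=5, swap(5,7) ⇒ [8, 9, 11, 5, 4, 6, 13, 14, 3, 12]
j=8: 3≤12, i=6, swap(6,8) ⇒ [8, 9, 11, 5, 4, 6, 3, 14, 13, 12]
swap(7,9) ⇒ [8, 9, 11, 5, 4, 6, 3, 12, 13, 14]; return 7
p = 7; k-1 = 5 < 7 ⇒ left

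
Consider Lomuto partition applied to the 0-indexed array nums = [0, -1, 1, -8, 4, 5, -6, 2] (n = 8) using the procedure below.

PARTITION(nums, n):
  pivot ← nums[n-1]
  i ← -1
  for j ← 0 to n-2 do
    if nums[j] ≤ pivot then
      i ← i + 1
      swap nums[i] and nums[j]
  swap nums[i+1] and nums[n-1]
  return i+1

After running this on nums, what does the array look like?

[0, -1, 1, -8, -6, 2, 4, 5]

pivot=2, i=-1
j=0: 0≤2, i=0, swap(0,0) ⇒ [0, -1, 1, -8, 4, 5, -6, 2]
j=1: -1≤2, i=1, swap(1,1) ⇒ [0, -1, 1, -8, 4, 5, -6, 2]
j=2: 1≤2, i=2, swap(2,2) ⇒ [0, -1, 1, -8, 4, 5, -6, 2]
j=3: -8≤2, i=3, swap(3,3) ⇒ [0, -1, 1, -8, 4, 5, -6, 2]
j=4: 4>2, skip
j=5: 5>2, skip
j=6: -6≤2, i=4, swap(4,6) ⇒ [0, -1, 1, -8, -6, 5, 4, 2]
swap(5,7) ⇒ [0, -1, 1, -8, -6, 2, 4, 5]; return 5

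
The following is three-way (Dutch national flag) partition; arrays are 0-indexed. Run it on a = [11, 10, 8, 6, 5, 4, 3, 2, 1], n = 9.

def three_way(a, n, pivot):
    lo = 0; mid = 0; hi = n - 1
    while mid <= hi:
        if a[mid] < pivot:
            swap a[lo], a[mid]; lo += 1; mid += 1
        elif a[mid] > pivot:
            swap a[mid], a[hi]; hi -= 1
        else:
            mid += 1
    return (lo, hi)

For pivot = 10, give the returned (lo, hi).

lo=0 mid=0 hi=8
11>10: swap(0,8), hi=7 ⇒ [1, 10, 8, 6, 5, 4, 3, 2, 11]
1<10: swap(0,0), lo=1 mid=1 ⇒ [1, 10, 8, 6, 5, 4, 3, 2, 11]
10=10: mid=2
8<10: swap(1,2), lo=2 mid=3 ⇒ [1, 8, 10, 6, 5, 4, 3, 2, 11]
6<10: swap(2,3), lo=3 mid=4 ⇒ [1, 8, 6, 10, 5, 4, 3, 2, 11]
5<10: swap(3,4), lo=4 mid=5 ⇒ [1, 8, 6, 5, 10, 4, 3, 2, 11]
4<10: swap(4,5), lo=5 mid=6 ⇒ [1, 8, 6, 5, 4, 10, 3, 2, 11]
3<10: swap(5,6), lo=6 mid=7 ⇒ [1, 8, 6, 5, 4, 3, 10, 2, 11]
2<10: swap(6,7), lo=7 mid=8 ⇒ [1, 8, 6, 5, 4, 3, 2, 10, 11]
done. lo=7 hi=7; a=[1, 8, 6, 5, 4, 3, 2, 10, 11]

(7, 7)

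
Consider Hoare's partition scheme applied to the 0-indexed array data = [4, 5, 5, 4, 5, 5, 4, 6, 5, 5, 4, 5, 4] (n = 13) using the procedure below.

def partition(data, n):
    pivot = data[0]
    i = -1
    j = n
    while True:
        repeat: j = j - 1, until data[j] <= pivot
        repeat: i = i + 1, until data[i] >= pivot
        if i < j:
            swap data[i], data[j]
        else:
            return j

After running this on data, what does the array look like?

pivot=4
j stops at 12 (4), i stops at 0 (4); swap ⇒ [4, 5, 5, 4, 5, 5, 4, 6, 5, 5, 4, 5, 4]
j stops at 10 (4), i stops at 1 (5); swap ⇒ [4, 4, 5, 4, 5, 5, 4, 6, 5, 5, 5, 5, 4]
j stops at 6 (4), i stops at 2 (5); swap ⇒ [4, 4, 4, 4, 5, 5, 5, 6, 5, 5, 5, 5, 4]
j stops at 3, i stops at 3; i≥j ⇒ return 3. data=[4, 4, 4, 4, 5, 5, 5, 6, 5, 5, 5, 5, 4]

[4, 4, 4, 4, 5, 5, 5, 6, 5, 5, 5, 5, 4]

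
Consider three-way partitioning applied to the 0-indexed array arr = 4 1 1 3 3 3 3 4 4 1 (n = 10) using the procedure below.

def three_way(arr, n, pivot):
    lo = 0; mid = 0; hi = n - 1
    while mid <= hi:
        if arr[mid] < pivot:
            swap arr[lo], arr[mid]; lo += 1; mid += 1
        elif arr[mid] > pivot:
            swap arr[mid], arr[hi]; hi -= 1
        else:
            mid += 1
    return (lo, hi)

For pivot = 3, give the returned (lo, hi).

pivot = 3; lo=0, mid=0, hi=9
arr[mid]=4>3: swap arr[0],arr[9]; hi=8 → 1 1 1 3 3 3 3 4 4 4
arr[mid]=1<3: swap arr[0],arr[0]; lo=1,mid=1 → 1 1 1 3 3 3 3 4 4 4
arr[mid]=1<3: swap arr[1],arr[1]; lo=2,mid=2 → 1 1 1 3 3 3 3 4 4 4
arr[mid]=1<3: swap arr[2],arr[2]; lo=3,mid=3 → 1 1 1 3 3 3 3 4 4 4
arr[mid]=3=3: mid=4
arr[mid]=3=3: mid=5
arr[mid]=3=3: mid=6
arr[mid]=3=3: mid=7
arr[mid]=4>3: swap arr[7],arr[8]; hi=7 → 1 1 1 3 3 3 3 4 4 4
arr[mid]=4>3: swap arr[7],arr[7]; hi=6 → 1 1 1 3 3 3 3 4 4 4
end: lo=3, hi=6; arr = 1 1 1 3 3 3 3 4 4 4

(3, 6)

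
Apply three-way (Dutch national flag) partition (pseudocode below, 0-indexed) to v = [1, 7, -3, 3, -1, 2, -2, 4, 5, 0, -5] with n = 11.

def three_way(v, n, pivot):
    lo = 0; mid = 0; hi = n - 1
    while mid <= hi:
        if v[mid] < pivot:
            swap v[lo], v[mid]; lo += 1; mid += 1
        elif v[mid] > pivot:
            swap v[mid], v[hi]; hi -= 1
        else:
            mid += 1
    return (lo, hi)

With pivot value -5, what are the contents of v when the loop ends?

pivot = -5; lo=0, mid=0, hi=10
v[mid]=1>-5: swap v[0],v[10]; hi=9 → [-5, 7, -3, 3, -1, 2, -2, 4, 5, 0, 1]
v[mid]=-5=-5: mid=1
v[mid]=7>-5: swap v[1],v[9]; hi=8 → [-5, 0, -3, 3, -1, 2, -2, 4, 5, 7, 1]
v[mid]=0>-5: swap v[1],v[8]; hi=7 → [-5, 5, -3, 3, -1, 2, -2, 4, 0, 7, 1]
v[mid]=5>-5: swap v[1],v[7]; hi=6 → [-5, 4, -3, 3, -1, 2, -2, 5, 0, 7, 1]
v[mid]=4>-5: swap v[1],v[6]; hi=5 → [-5, -2, -3, 3, -1, 2, 4, 5, 0, 7, 1]
v[mid]=-2>-5: swap v[1],v[5]; hi=4 → [-5, 2, -3, 3, -1, -2, 4, 5, 0, 7, 1]
v[mid]=2>-5: swap v[1],v[4]; hi=3 → [-5, -1, -3, 3, 2, -2, 4, 5, 0, 7, 1]
v[mid]=-1>-5: swap v[1],v[3]; hi=2 → [-5, 3, -3, -1, 2, -2, 4, 5, 0, 7, 1]
v[mid]=3>-5: swap v[1],v[2]; hi=1 → [-5, -3, 3, -1, 2, -2, 4, 5, 0, 7, 1]
v[mid]=-3>-5: swap v[1],v[1]; hi=0 → [-5, -3, 3, -1, 2, -2, 4, 5, 0, 7, 1]
end: lo=0, hi=0; v = [-5, -3, 3, -1, 2, -2, 4, 5, 0, 7, 1]

[-5, -3, 3, -1, 2, -2, 4, 5, 0, 7, 1]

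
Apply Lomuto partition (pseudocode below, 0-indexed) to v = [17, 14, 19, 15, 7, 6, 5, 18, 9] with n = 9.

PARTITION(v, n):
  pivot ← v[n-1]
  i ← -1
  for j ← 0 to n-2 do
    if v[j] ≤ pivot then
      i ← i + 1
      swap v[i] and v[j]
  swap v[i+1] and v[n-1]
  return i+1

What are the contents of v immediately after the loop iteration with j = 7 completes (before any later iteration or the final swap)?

pivot = v[8] = 9; i = -1
j=0: v[0]=17 > 9 → no swap
j=1: v[1]=14 > 9 → no swap
j=2: v[2]=19 > 9 → no swap
j=3: v[3]=15 > 9 → no swap
j=4: v[4]=7 ≤ 9 → i=0, swap v[0],v[4] → [7, 14, 19, 15, 17, 6, 5, 18, 9]
j=5: v[5]=6 ≤ 9 → i=1, swap v[1],v[5] → [7, 6, 19, 15, 17, 14, 5, 18, 9]
j=6: v[6]=5 ≤ 9 → i=2, swap v[2],v[6] → [7, 6, 5, 15, 17, 14, 19, 18, 9]
j=7: v[7]=18 > 9 → no swap
(after j=7) v = [7, 6, 5, 15, 17, 14, 19, 18, 9]

[7, 6, 5, 15, 17, 14, 19, 18, 9]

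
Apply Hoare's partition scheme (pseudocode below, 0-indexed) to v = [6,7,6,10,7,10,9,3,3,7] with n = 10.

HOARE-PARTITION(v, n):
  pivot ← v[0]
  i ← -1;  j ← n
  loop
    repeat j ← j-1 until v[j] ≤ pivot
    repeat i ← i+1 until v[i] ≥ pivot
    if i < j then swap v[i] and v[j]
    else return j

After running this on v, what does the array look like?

[3,3,6,10,7,10,9,7,6,7]

pivot = v[0] = 6; i = -1, j = 10
j→8 (v[8]=3≤6), i→0 (v[0]=6≥6); i<j, swap → [3,7,6,10,7,10,9,3,6,7]
j→7 (v[7]=3≤6), i→1 (v[1]=7≥6); i<j, swap → [3,3,6,10,7,10,9,7,6,7]
j→2, i→2; i≥j, return j=2. v = [3,3,6,10,7,10,9,7,6,7]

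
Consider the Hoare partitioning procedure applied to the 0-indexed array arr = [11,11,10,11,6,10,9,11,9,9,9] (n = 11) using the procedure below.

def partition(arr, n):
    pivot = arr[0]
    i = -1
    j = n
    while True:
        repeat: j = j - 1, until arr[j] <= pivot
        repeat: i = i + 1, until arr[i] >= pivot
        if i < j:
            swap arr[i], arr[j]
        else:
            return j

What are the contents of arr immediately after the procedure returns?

[9,9,10,9,6,10,9,11,11,11,11]

pivot = arr[0] = 11; i = -1, j = 11
j→10 (arr[10]=9≤11), i→0 (arr[0]=11≥11); i<j, swap → [9,11,10,11,6,10,9,11,9,9,11]
j→9 (arr[9]=9≤11), i→1 (arr[1]=11≥11); i<j, swap → [9,9,10,11,6,10,9,11,9,11,11]
j→8 (arr[8]=9≤11), i→3 (arr[3]=11≥11); i<j, swap → [9,9,10,9,6,10,9,11,11,11,11]
j→7, i→7; i≥j, return j=7. arr = [9,9,10,9,6,10,9,11,11,11,11]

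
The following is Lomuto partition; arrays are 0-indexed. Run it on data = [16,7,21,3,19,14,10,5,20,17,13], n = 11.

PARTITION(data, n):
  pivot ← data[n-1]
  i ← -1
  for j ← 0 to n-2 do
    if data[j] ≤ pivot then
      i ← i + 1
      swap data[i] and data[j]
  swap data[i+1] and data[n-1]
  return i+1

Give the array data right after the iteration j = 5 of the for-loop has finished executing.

pivot=13, i=-1
j=0: 16>13, skip
j=1: 7≤13, i=0, swap(0,1) ⇒ [7,16,21,3,19,14,10,5,20,17,13]
j=2: 21>13, skip
j=3: 3≤13, i=1, swap(1,3) ⇒ [7,3,21,16,19,14,10,5,20,17,13]
j=4: 19>13, skip
j=5: 14>13, skip
(after j=5) data = [7,3,21,16,19,14,10,5,20,17,13]

[7,3,21,16,19,14,10,5,20,17,13]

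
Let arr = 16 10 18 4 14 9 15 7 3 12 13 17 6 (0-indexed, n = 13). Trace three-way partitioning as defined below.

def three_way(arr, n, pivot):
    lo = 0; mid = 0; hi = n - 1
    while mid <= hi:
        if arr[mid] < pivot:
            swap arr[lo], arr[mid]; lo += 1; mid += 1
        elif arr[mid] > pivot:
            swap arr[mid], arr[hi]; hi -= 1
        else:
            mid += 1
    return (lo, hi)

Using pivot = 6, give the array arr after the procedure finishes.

3 4 6 14 9 15 7 18 12 13 17 10 16

pivot = 6; lo=0, mid=0, hi=12
arr[mid]=16>6: swap arr[0],arr[12]; hi=11 → 6 10 18 4 14 9 15 7 3 12 13 17 16
arr[mid]=6=6: mid=1
arr[mid]=10>6: swap arr[1],arr[11]; hi=10 → 6 17 18 4 14 9 15 7 3 12 13 10 16
arr[mid]=17>6: swap arr[1],arr[10]; hi=9 → 6 13 18 4 14 9 15 7 3 12 17 10 16
arr[mid]=13>6: swap arr[1],arr[9]; hi=8 → 6 12 18 4 14 9 15 7 3 13 17 10 16
arr[mid]=12>6: swap arr[1],arr[8]; hi=7 → 6 3 18 4 14 9 15 7 12 13 17 10 16
arr[mid]=3<6: swap arr[0],arr[1]; lo=1,mid=2 → 3 6 18 4 14 9 15 7 12 13 17 10 16
arr[mid]=18>6: swap arr[2],arr[7]; hi=6 → 3 6 7 4 14 9 15 18 12 13 17 10 16
arr[mid]=7>6: swap arr[2],arr[6]; hi=5 → 3 6 15 4 14 9 7 18 12 13 17 10 16
arr[mid]=15>6: swap arr[2],arr[5]; hi=4 → 3 6 9 4 14 15 7 18 12 13 17 10 16
arr[mid]=9>6: swap arr[2],arr[4]; hi=3 → 3 6 14 4 9 15 7 18 12 13 17 10 16
arr[mid]=14>6: swap arr[2],arr[3]; hi=2 → 3 6 4 14 9 15 7 18 12 13 17 10 16
arr[mid]=4<6: swap arr[1],arr[2]; lo=2,mid=3 → 3 4 6 14 9 15 7 18 12 13 17 10 16
end: lo=2, hi=2; arr = 3 4 6 14 9 15 7 18 12 13 17 10 16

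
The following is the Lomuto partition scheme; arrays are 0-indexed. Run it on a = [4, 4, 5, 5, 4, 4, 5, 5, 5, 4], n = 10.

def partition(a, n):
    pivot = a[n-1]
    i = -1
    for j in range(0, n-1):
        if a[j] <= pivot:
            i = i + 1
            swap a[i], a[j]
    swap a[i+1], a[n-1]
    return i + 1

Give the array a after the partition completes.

pivot = a[9] = 4; i = -1
j=0: a[0]=4 ≤ 4 → i=0, swap a[0],a[0] (no change) → [4, 4, 5, 5, 4, 4, 5, 5, 5, 4]
j=1: a[1]=4 ≤ 4 → i=1, swap a[1],a[1] (no change) → [4, 4, 5, 5, 4, 4, 5, 5, 5, 4]
j=2: a[2]=5 > 4 → no swap
j=3: a[3]=5 > 4 → no swap
j=4: a[4]=4 ≤ 4 → i=2, swap a[2],a[4] → [4, 4, 4, 5, 5, 4, 5, 5, 5, 4]
j=5: a[5]=4 ≤ 4 → i=3, swap a[3],a[5] → [4, 4, 4, 4, 5, 5, 5, 5, 5, 4]
j=6: a[6]=5 > 4 → no swap
j=7: a[7]=5 > 4 → no swap
j=8: a[8]=5 > 4 → no swap
final swap a[4],a[9] → [4, 4, 4, 4, 4, 5, 5, 5, 5, 5]; return 4

[4, 4, 4, 4, 4, 5, 5, 5, 5, 5]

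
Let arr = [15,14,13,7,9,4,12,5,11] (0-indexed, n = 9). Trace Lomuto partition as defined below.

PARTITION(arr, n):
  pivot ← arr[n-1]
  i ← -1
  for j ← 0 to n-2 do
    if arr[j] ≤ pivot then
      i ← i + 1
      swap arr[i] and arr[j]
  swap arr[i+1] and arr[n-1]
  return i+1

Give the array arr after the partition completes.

[7,9,4,5,11,13,12,15,14]

pivot=11, i=-1
j=0: 15>11, skip
j=1: 14>11, skip
j=2: 13>11, skip
j=3: 7≤11, i=0, swap(0,3) ⇒ [7,14,13,15,9,4,12,5,11]
j=4: 9≤11, i=1, swap(1,4) ⇒ [7,9,13,15,14,4,12,5,11]
j=5: 4≤11, i=2, swap(2,5) ⇒ [7,9,4,15,14,13,12,5,11]
j=6: 12>11, skip
j=7: 5≤11, i=3, swap(3,7) ⇒ [7,9,4,5,14,13,12,15,11]
swap(4,8) ⇒ [7,9,4,5,11,13,12,15,14]; return 4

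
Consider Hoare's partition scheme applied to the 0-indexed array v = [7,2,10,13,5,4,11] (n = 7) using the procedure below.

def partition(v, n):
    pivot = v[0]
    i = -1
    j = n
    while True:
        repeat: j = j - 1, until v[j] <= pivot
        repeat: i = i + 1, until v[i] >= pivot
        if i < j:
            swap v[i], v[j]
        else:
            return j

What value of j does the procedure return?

2

pivot = v[0] = 7; i = -1, j = 7
j→5 (v[5]=4≤7), i→0 (v[0]=7≥7); i<j, swap → [4,2,10,13,5,7,11]
j→4 (v[4]=5≤7), i→2 (v[2]=10≥7); i<j, swap → [4,2,5,13,10,7,11]
j→2, i→3; i≥j, return j=2. v = [4,2,5,13,10,7,11]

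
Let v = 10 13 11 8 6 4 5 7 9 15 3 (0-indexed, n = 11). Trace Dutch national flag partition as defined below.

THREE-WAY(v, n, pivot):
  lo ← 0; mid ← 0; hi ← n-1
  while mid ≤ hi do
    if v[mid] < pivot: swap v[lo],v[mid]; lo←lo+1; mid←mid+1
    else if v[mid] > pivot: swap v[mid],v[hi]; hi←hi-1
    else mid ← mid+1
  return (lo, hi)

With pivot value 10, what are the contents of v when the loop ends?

lo=0 mid=0 hi=10
10=10: mid=1
13>10: swap(1,10), hi=9 ⇒ 10 3 11 8 6 4 5 7 9 15 13
3<10: swap(0,1), lo=1 mid=2 ⇒ 3 10 11 8 6 4 5 7 9 15 13
11>10: swap(2,9), hi=8 ⇒ 3 10 15 8 6 4 5 7 9 11 13
15>10: swap(2,8), hi=7 ⇒ 3 10 9 8 6 4 5 7 15 11 13
9<10: swap(1,2), lo=2 mid=3 ⇒ 3 9 10 8 6 4 5 7 15 11 13
8<10: swap(2,3), lo=3 mid=4 ⇒ 3 9 8 10 6 4 5 7 15 11 13
6<10: swap(3,4), lo=4 mid=5 ⇒ 3 9 8 6 10 4 5 7 15 11 13
4<10: swap(4,5), lo=5 mid=6 ⇒ 3 9 8 6 4 10 5 7 15 11 13
5<10: swap(5,6), lo=6 mid=7 ⇒ 3 9 8 6 4 5 10 7 15 11 13
7<10: swap(6,7), lo=7 mid=8 ⇒ 3 9 8 6 4 5 7 10 15 11 13
done. lo=7 hi=7; v=3 9 8 6 4 5 7 10 15 11 13

3 9 8 6 4 5 7 10 15 11 13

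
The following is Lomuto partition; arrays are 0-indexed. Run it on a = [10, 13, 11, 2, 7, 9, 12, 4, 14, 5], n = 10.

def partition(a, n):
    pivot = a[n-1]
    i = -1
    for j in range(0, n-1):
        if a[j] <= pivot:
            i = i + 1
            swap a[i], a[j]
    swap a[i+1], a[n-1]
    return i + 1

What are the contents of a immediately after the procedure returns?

[2, 4, 5, 10, 7, 9, 12, 13, 14, 11]

pivot=5, i=-1
j=0: 10>5, skip
j=1: 13>5, skip
j=2: 11>5, skip
j=3: 2≤5, i=0, swap(0,3) ⇒ [2, 13, 11, 10, 7, 9, 12, 4, 14, 5]
j=4: 7>5, skip
j=5: 9>5, skip
j=6: 12>5, skip
j=7: 4≤5, i=1, swap(1,7) ⇒ [2, 4, 11, 10, 7, 9, 12, 13, 14, 5]
j=8: 14>5, skip
swap(2,9) ⇒ [2, 4, 5, 10, 7, 9, 12, 13, 14, 11]; return 2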